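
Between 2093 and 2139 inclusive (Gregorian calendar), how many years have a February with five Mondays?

February has 28 days (29 in leap years); it has five Mondays when Monday falls among the first (month-length − 28) days — i.e. when February 1 is Monday in a leap year (never in a common year).
February 1 by year: 2093:Sun 2094:Mon 2095:Tue 2096:Wed 2097:Fri 2098:Sat 2099:Sun 2100:Mon 2101:Tue 2102:Wed 2103:Thu 2104:Fri 2105:Sun 2106:Mon 2107:Tue …(17 more)… 2125:Thu 2126:Fri 2127:Sat 2128:Sun 2129:Tue 2130:Wed 2131:Thu 2132:Fri 2133:Sun 2134:Mon 2135:Tue 2136:Wed 2137:Fri 2138:Sat 2139:Sun
Years with five Mondays: 2112 → 1.

1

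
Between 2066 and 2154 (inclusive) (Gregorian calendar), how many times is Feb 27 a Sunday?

Track Feb 27's weekday year by year (advancing +1, or +2 across a Feb 29):
  2066: Sat  2067: Sun (+1) ✓  2068: Mon (+1)  2069: Wed (+2)  2070: Thu (+1)
  2071: Fri (+1)  2072: Sat (+1)  2073: Mon (+2)  2074: Tue (+1)  2075: Wed (+1)
  2076: Thu (+1)  2077: Sat (+2)  2078: Sun (+1) ✓  2079: Mon (+1)  … (61 more years) …
  2141: Mon (+2)  2142: Tue (+1)  2143: Wed (+1)  2144: Thu (+1)  2145: Sat (+2)
  2146: Sun (+1) ✓  2147: Mon (+1)  2148: Tue (+1)  2149: Thu (+2)  2150: Fri (+1)
  2151: Sat (+1)  2152: Sun (+1) ✓  2153: Tue (+2)  2154: Wed (+1)
Sunday years: 2067, 2078, 2084, 2089, 2095, 2101, 2107, 2118, 2124, 2129, 2135, 2146, 2152 — 13 in total.

13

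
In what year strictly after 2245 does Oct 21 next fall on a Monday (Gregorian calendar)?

2250

From one year to the next, a fixed date's weekday advances by 1, or by 2 when a Feb 29 lies between the two dates.
2245: October 21 is Tuesday.
2246: Wednesday (+1)
2247: Thursday (+1)
2248: Saturday (+2)
2249: Sunday (+1)
2250: Monday (+1)
Oct 21 falls on a Monday in 2250.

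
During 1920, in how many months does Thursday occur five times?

5

A month of length L has five Thursdays iff its first Thursday is on day ≤ L−28 (so day 1–3 in a 31-day month, 1–2 in a 30-day month, day 1 in a leap February).
Checking each month of 1920: Jan starts Thu (31d) ✓; Feb starts Sun (29d); Mar starts Mon (31d); Apr starts Thu (30d) ✓; May starts Sat (31d); Jun starts Tue (30d); Jul starts Thu (31d) ✓; Aug starts Sun (31d); Sep starts Wed (30d) ✓; Oct starts Fri (31d); Nov starts Mon (30d); Dec starts Wed (31d) ✓.
Five-Thursday months: January, April, July, September, December → 5.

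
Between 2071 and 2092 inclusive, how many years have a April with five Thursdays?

6

April has 30 days; it has five Thursdays when Thursday falls among the first (month-length − 28) days — i.e. when April 1 is one of Thursday/Wednesday.
April 1 by year: 2071:Wed✓ 2072:Fri 2073:Sat 2074:Sun 2075:Mon 2076:Wed✓ 2077:Thu✓ 2078:Fri 2079:Sat 2080:Mon 2081:Tue 2082:Wed✓ 2083:Thu✓ 2084:Sat 2085:Sun 2086:Mon 2087:Tue 2088:Thu✓ 2089:Fri 2090:Sat 2091:Sun 2092:Tue
Years with five Thursdays: 2071, 2076, 2077, 2082, 2083, 2088 → 6.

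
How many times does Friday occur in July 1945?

July 1945 has 31 days and begins on Sunday.
The first Friday is July 6.
Fridays fall on 6, 13, 20, 27 — that's 4.

4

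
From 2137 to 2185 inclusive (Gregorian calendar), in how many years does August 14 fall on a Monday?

Track August 14's weekday year by year (advancing +1, or +2 across a Feb 29):
  2137: Wed  2138: Thu (+1)  2139: Fri (+1)  2140: Sun (+2)  2141: Mon (+1) ✓
  2142: Tue (+1)  2143: Wed (+1)  2144: Fri (+2)  2145: Sat (+1)  2146: Sun (+1)
  2147: Mon (+1) ✓  2148: Wed (+2)  2149: Thu (+1)  2150: Fri (+1)  … (21 more years) …
  2172: Fri (+2)  2173: Sat (+1)  2174: Sun (+1)  2175: Mon (+1) ✓  2176: Wed (+2)
  2177: Thu (+1)  2178: Fri (+1)  2179: Sat (+1)  2180: Mon (+2) ✓  2181: Tue (+1)
  2182: Wed (+1)  2183: Thu (+1)  2184: Sat (+2)  2185: Sun (+1)
Monday years: 2141, 2147, 2152, 2158, 2169, 2175, 2180 — 7 in total.

7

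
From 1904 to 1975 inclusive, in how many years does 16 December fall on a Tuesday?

Track 16 December's weekday year by year (advancing +1, or +2 across a Feb 29):
  1904: Fri  1905: Sat (+1)  1906: Sun (+1)  1907: Mon (+1)  1908: Wed (+2)
  1909: Thu (+1)  1910: Fri (+1)  1911: Sat (+1)  1912: Mon (+2)  1913: Tue (+1) ✓
  1914: Wed (+1)  1915: Thu (+1)  1916: Sat (+2)  1917: Sun (+1)  … (44 more years) …
  1962: Sun (+1)  1963: Mon (+1)  1964: Wed (+2)  1965: Thu (+1)  1966: Fri (+1)
  1967: Sat (+1)  1968: Mon (+2)  1969: Tue (+1) ✓  1970: Wed (+1)  1971: Thu (+1)
  1972: Sat (+2)  1973: Sun (+1)  1974: Mon (+1)  1975: Tue (+1) ✓
Tuesday years: 1913, 1919, 1924, 1930, 1941, 1947, 1952, 1958, 1969, 1975 — 10 in total.

10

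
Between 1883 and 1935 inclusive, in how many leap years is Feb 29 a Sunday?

1

Leap years in 1883–1935: 12 of them.
Feb 29 weekday advances by 5 (mod 7) from one leap year to the next four years later (or differs when a century non-leap intervenes).
Leap-day weekdays: 1884:Fri 1888:Wed 1892:Mon 1896:Sat 1904:Mon 1908:Sat 1912:Thu 1916:Tue 1920:Sun✓ 1924:Fri 1928:Wed 1932:Mon
Sunday: 1920 → 1.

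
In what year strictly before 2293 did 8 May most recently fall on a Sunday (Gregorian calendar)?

From one year to the next, a fixed date's weekday advances by 1, or by 2 when a Feb 29 lies between the two dates.
2293: May 8 is Monday.
2292: Sunday (−1)
8 May falls on a Sunday in 2292.

2292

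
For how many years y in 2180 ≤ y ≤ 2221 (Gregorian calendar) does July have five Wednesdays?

July has 31 days; it has five Wednesdays when Wednesday falls among the first (month-length − 28) days — i.e. when July 1 is one of Wednesday/Tuesday/Monday.
July 1 by year: 2180:Sat 2181:Sun 2182:Mon✓ 2183:Tue✓ 2184:Thu 2185:Fri 2186:Sat 2187:Sun 2188:Tue✓ 2189:Wed✓ 2190:Thu 2191:Fri 2192:Sun 2193:Mon✓ 2194:Tue✓ …(12 more)… 2207:Wed✓ 2208:Fri 2209:Sat 2210:Sun 2211:Mon✓ 2212:Wed✓ 2213:Thu 2214:Fri 2215:Sat 2216:Mon✓ 2217:Tue✓ 2218:Wed✓ 2219:Thu 2220:Sat 2221:Sun
Years with five Wednesdays: 2182, 2183, 2188, 2189, 2193, 2194, 2195, 2199, 2200, 2201, 2205, 2206, 2207, 2211, 2212, 2216, 2217, 2218 → 18.

18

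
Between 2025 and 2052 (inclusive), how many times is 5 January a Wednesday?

Track 5 January's weekday year by year (advancing +1, or +2 across a Feb 29):
  2025: Sun  2026: Mon (+1)  2027: Tue (+1)  2028: Wed (+1) ✓  2029: Fri (+2)
  2030: Sat (+1)  2031: Sun (+1)  2032: Mon (+1)  2033: Wed (+2) ✓  2034: Thu (+1)
  2035: Fri (+1)  2036: Sat (+1)  2037: Mon (+2)  2038: Tue (+1)  2039: Wed (+1) ✓
  2040: Thu (+1)  2041: Sat (+2)  2042: Sun (+1)  2043: Mon (+1)  2044: Tue (+1)
  2045: Thu (+2)  2046: Fri (+1)  2047: Sat (+1)  2048: Sun (+1)  2049: Tue (+2)
  2050: Wed (+1) ✓  2051: Thu (+1)  2052: Fri (+1)
Wednesday years: 2028, 2033, 2039, 2050 — 4 in total.

4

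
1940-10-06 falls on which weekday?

January 1, 1940 is a Monday.
October 6 is day 280 of the year, i.e. 279 days after Jan 1.
279 mod 7 = 6, so advance 6 weekdays from Monday: Sunday.

Sunday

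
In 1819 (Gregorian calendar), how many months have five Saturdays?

A month of length L has five Saturdays iff its first Saturday is on day ≤ L−28 (so day 1–3 in a 31-day month, 1–2 in a 30-day month, day 1 in a leap February).
Checking each month of 1819: Jan starts Fri (31d) ✓; Feb starts Mon (28d); Mar starts Mon (31d); Apr starts Thu (30d); May starts Sat (31d) ✓; Jun starts Tue (30d); Jul starts Thu (31d) ✓; Aug starts Sun (31d); Sep starts Wed (30d); Oct starts Fri (31d) ✓; Nov starts Mon (30d); Dec starts Wed (31d).
Five-Saturday months: January, May, July, October → 4.

4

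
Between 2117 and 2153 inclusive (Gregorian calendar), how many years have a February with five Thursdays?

2

February has 28 days (29 in leap years); it has five Thursdays when Thursday falls among the first (month-length − 28) days — i.e. when February 1 is Thursday in a leap year (never in a common year).
February 1 by year: 2117:Mon 2118:Tue 2119:Wed 2120:Thu✓ 2121:Sat 2122:Sun 2123:Mon 2124:Tue 2125:Thu 2126:Fri 2127:Sat 2128:Sun 2129:Tue 2130:Wed 2131:Thu …(7 more)… 2139:Sun 2140:Mon 2141:Wed 2142:Thu 2143:Fri 2144:Sat 2145:Mon 2146:Tue 2147:Wed 2148:Thu✓ 2149:Sat 2150:Sun 2151:Mon 2152:Tue 2153:Thu
Years with five Thursdays: 2120, 2148 → 2.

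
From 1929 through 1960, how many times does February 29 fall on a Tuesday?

Leap years in 1929–1960: 8 of them.
Feb 29 weekday advances by 5 (mod 7) from one leap year to the next four years later (or differs when a century non-leap intervenes).
Leap-day weekdays: 1932:Mon 1936:Sat 1940:Thu 1944:Tue✓ 1948:Sun 1952:Fri 1956:Wed 1960:Mon
Tuesday: 1944 → 1.

1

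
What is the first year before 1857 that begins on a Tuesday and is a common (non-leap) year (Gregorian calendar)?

Jan 1 advances by 2 weekdays after a leap year and by 1 after a common year.
1857: Jan 1 is Thursday.
1856: Tuesday (leap)
1855: Monday
1854: Sunday
1853: Saturday
1852: Thursday (leap)
1851: Wednesday
1850: Tuesday
1850 begins on a Tuesday and is a common year.

1850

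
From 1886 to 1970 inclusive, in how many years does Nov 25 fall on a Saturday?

Track Nov 25's weekday year by year (advancing +1, or +2 across a Feb 29):
  1886: Thu  1887: Fri (+1)  1888: Sun (+2)  1889: Mon (+1)  1890: Tue (+1)
  1891: Wed (+1)  1892: Fri (+2)  1893: Sat (+1) ✓  1894: Sun (+1)  1895: Mon (+1)
  1896: Wed (+2)  1897: Thu (+1)  1898: Fri (+1)  1899: Sat (+1) ✓  … (57 more years) …
  1957: Mon (+1)  1958: Tue (+1)  1959: Wed (+1)  1960: Fri (+2)  1961: Sat (+1) ✓
  1962: Sun (+1)  1963: Mon (+1)  1964: Wed (+2)  1965: Thu (+1)  1966: Fri (+1)
  1967: Sat (+1) ✓  1968: Mon (+2)  1969: Tue (+1)  1970: Wed (+1)
Saturday years: 1893, 1899, 1905, 1911, 1916, 1922, 1933, 1939, 1944, 1950, 1961, 1967 — 12 in total.

12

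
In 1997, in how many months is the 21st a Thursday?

1

Check the 21st of each month of 1997: Jan 21: Tue, Feb 21: Fri, Mar 21: Fri, Apr 21: Mon, May 21: Wed, Jun 21: Sat, Jul 21: Mon, Aug 21: Thu, Sep 21: Sun, Oct 21: Tue, Nov 21: Fri, Dec 21: Sun.
Thursday occurs in August — 1 month.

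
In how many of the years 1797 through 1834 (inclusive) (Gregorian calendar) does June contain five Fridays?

June has 30 days; it has five Fridays when Friday falls among the first (month-length − 28) days — i.e. when June 1 is one of Friday/Thursday.
June 1 by year: 1797:Thu✓ 1798:Fri✓ 1799:Sat 1800:Sun 1801:Mon 1802:Tue 1803:Wed 1804:Fri✓ 1805:Sat 1806:Sun 1807:Mon 1808:Wed 1809:Thu✓ 1810:Fri✓ 1811:Sat …(8 more)… 1820:Thu✓ 1821:Fri✓ 1822:Sat 1823:Sun 1824:Tue 1825:Wed 1826:Thu✓ 1827:Fri✓ 1828:Sun 1829:Mon 1830:Tue 1831:Wed 1832:Fri✓ 1833:Sat 1834:Sun
Years with five Fridays: 1797, 1798, 1804, 1809, 1810, 1815, 1820, 1821, 1826, 1827, 1832 → 11.

11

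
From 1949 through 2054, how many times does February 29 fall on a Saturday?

4

Leap years in 1949–2054: 26 of them.
Feb 29 weekday advances by 5 (mod 7) from one leap year to the next four years later (or differs when a century non-leap intervenes).
Leap-day weekdays: 1952:Fri 1956:Wed 1960:Mon 1964:Sat✓ 1968:Thu 1972:Tue 1976:Sun 1980:Fri 1984:Wed 1988:Mon 1992:Sat✓ 1996:Thu 2000:Tue 2004:Sun 2008:Fri 2012:Wed 2016:Mon 2020:Sat✓ 2024:Thu 2028:Tue 2032:Sun 2036:Fri 2040:Wed 2044:Mon 2048:Sat✓ 2052:Thu
Saturday: 1964, 1992, 2020, 2048 → 4.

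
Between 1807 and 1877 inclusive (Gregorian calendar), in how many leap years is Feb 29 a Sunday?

Leap years in 1807–1877: 18 of them.
Feb 29 weekday advances by 5 (mod 7) from one leap year to the next four years later (or differs when a century non-leap intervenes).
Leap-day weekdays: 1808:Mon 1812:Sat 1816:Thu 1820:Tue 1824:Sun✓ 1828:Fri 1832:Wed 1836:Mon 1840:Sat 1844:Thu 1848:Tue 1852:Sun✓ 1856:Fri 1860:Wed 1864:Mon 1868:Sat 1872:Thu 1876:Tue
Sunday: 1824, 1852 → 2.

2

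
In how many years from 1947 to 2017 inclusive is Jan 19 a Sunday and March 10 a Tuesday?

Check each year's weekday for Jan 19 and March 10:
  1947: Sun/Mon  1948: Mon/Wed  1949: Wed/Thu  1950: Thu/Fri  1951: Fri/Sat  1952: Sat/Mon  1953: Mon/Tue  1954: Tue/Wed  1955: Wed/Thu  1956: Thu/Sat  1957: Sat/Sun  1958: Sun/Mon  1959: Mon/Tue  1960: Tue/Thu  …(43 more)…  2004: Mon/Wed  2005: Wed/Thu  2006: Thu/Fri  2007: Fri/Sat  2008: Sat/Mon  2009: Mon/Tue  2010: Tue/Wed  2011: Wed/Thu  2012: Thu/Sat  2013: Sat/Sun  2014: Sun/Mon  2015: Mon/Tue  2016: Tue/Thu  2017: Thu/Fri
Both conditions hold in: 1964, 1992 — 2.

2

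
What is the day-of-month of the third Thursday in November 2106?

18

November 1, 2106 is a Monday, so the first Thursday is the 4th.
The third Thursday is 4 + 14 = 18.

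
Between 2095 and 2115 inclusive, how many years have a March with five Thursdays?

March has 31 days; it has five Thursdays when Thursday falls among the first (month-length − 28) days — i.e. when March 1 is one of Thursday/Wednesday/Tuesday.
March 1 by year: 2095:Tue✓ 2096:Thu✓ 2097:Fri 2098:Sat 2099:Sun 2100:Mon 2101:Tue✓ 2102:Wed✓ 2103:Thu✓ 2104:Sat 2105:Sun 2106:Mon 2107:Tue✓ 2108:Thu✓ 2109:Fri 2110:Sat 2111:Sun 2112:Tue✓ 2113:Wed✓ 2114:Thu✓ 2115:Fri
Years with five Thursdays: 2095, 2096, 2101, 2102, 2103, 2107, 2108, 2112, 2113, 2114 → 10.

10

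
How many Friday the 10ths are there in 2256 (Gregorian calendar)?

Check the 10th of each month of 2256: Jan 10: Thu, Feb 10: Sun, Mar 10: Mon, Apr 10: Thu, May 10: Sat, Jun 10: Tue, Jul 10: Thu, Aug 10: Sun, Sep 10: Wed, Oct 10: Fri, Nov 10: Mon, Dec 10: Wed.
Friday occurs in October — 1 month.

1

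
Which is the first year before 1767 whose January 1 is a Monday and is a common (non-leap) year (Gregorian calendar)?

Jan 1 advances by 2 weekdays after a leap year and by 1 after a common year.
1767: Jan 1 is Thursday.
1766: Wednesday
1765: Tuesday
1764: Sunday (leap)
1763: Saturday
1762: Friday
1761: Thursday
1760: Tuesday (leap)
1759: Monday
1759 begins on a Monday and is a common year.

1759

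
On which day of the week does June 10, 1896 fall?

January 1, 1896 is a Wednesday.
June 10 is day 162 of the year, i.e. 161 days after Jan 1.
161 mod 7 = 0, so advance 0 weekdays from Wednesday: Wednesday.

Wednesday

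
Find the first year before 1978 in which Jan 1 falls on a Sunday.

Jan 1 advances by 2 weekdays after a leap year and by 1 after a common year.
1978: Jan 1 is Sunday.
1977: Saturday
1976: Thursday (leap)
1975: Wednesday
1974: Tuesday
1973: Monday
1972: Saturday (leap)
1971: Friday
1970: Thursday
1969: Wednesday
1968: Monday (leap)
1967: Sunday
1967 begins on a Sunday

1967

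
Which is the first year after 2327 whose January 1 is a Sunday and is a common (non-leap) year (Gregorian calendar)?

Jan 1 advances by 2 weekdays after a leap year and by 1 after a common year.
2327: Jan 1 is Saturday.
2328: Sunday (leap)
2329: Tuesday
2330: Wednesday
2331: Thursday
2332: Friday (leap)
2333: Sunday
2333 begins on a Sunday and is a common year.

2333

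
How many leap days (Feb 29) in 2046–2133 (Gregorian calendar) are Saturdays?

Leap years in 2046–2133: 21 of them.
Feb 29 weekday advances by 5 (mod 7) from one leap year to the next four years later (or differs when a century non-leap intervenes).
Leap-day weekdays: 2048:Sat✓ 2052:Thu 2056:Tue 2060:Sun 2064:Fri 2068:Wed 2072:Mon 2076:Sat✓ 2080:Thu 2084:Tue 2088:Sun 2092:Fri 2096:Wed 2104:Fri 2108:Wed 2112:Mon 2116:Sat✓ 2120:Thu 2124:Tue 2128:Sun 2132:Fri
Saturday: 2048, 2076, 2116 → 3.

3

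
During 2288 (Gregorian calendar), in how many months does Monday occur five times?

5

A month of length L has five Mondays iff its first Monday is on day ≤ L−28 (so day 1–3 in a 31-day month, 1–2 in a 30-day month, day 1 in a leap February).
Checking each month of 2288: Jan starts Sun (31d) ✓; Feb starts Wed (29d); Mar starts Thu (31d); Apr starts Sun (30d) ✓; May starts Tue (31d); Jun starts Fri (30d); Jul starts Sun (31d) ✓; Aug starts Wed (31d); Sep starts Sat (30d); Oct starts Mon (31d) ✓; Nov starts Thu (30d); Dec starts Sat (31d) ✓.
Five-Monday months: January, April, July, October, December → 5.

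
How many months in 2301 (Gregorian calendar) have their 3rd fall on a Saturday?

1

Check the 3rd of each month of 2301: Jan 3: Thu, Feb 3: Sun, Mar 3: Sun, Apr 3: Wed, May 3: Fri, Jun 3: Mon, Jul 3: Wed, Aug 3: Sat, Sep 3: Tue, Oct 3: Thu, Nov 3: Sun, Dec 3: Tue.
Saturday occurs in August — 1 month.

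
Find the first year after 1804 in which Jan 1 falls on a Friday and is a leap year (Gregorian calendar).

1808

Jan 1 advances by 2 weekdays after a leap year and by 1 after a common year.
1804: Jan 1 is Sunday (leap).
1805: Tuesday
1806: Wednesday
1807: Thursday
1808: Friday (leap)
1808 begins on a Friday and is a leap year.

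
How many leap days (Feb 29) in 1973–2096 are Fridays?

Leap years in 1973–2096: 31 of them.
Feb 29 weekday advances by 5 (mod 7) from one leap year to the next four years later (or differs when a century non-leap intervenes).
Leap-day weekdays: 1976:Sun 1980:Fri✓ 1984:Wed 1988:Mon 1992:Sat 1996:Thu 2000:Tue 2004:Sun 2008:Fri✓ 2012:Wed 2016:Mon 2020:Sat 2024:Thu …(5 more)… 2048:Sat 2052:Thu 2056:Tue 2060:Sun 2064:Fri✓ 2068:Wed 2072:Mon 2076:Sat 2080:Thu 2084:Tue 2088:Sun 2092:Fri✓ 2096:Wed
Friday: 1980, 2008, 2036, 2064, 2092 → 5.

5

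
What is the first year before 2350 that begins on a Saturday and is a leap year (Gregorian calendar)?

2344

Jan 1 advances by 2 weekdays after a leap year and by 1 after a common year.
2350: Jan 1 is Sunday.
2349: Saturday
2348: Thursday (leap)
2347: Wednesday
2346: Tuesday
2345: Monday
2344: Saturday (leap)
2344 begins on a Saturday and is a leap year.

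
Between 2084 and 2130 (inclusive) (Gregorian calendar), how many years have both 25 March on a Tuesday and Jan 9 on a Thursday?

5

Check each year's weekday for 25 March and Jan 9:
  2084: Sat/Sun  2085: Sun/Tue  2086: Mon/Wed  2087: Tue/Thu ✓  2088: Thu/Fri  2089: Fri/Sun  2090: Sat/Mon  2091: Sun/Tue  2092: Tue/Wed  2093: Wed/Fri  2094: Thu/Sat  2095: Fri/Sun  2096: Sun/Mon  2097: Mon/Wed  …(19 more)…  2117: Thu/Sat  2118: Fri/Sun  2119: Sat/Mon  2120: Mon/Tue  2121: Tue/Thu ✓  2122: Wed/Fri  2123: Thu/Sat  2124: Sat/Sun  2125: Sun/Tue  2126: Mon/Wed  2127: Tue/Thu ✓  2128: Thu/Fri  2129: Fri/Sun  2130: Sat/Mon
Both conditions hold in: 2087, 2098, 2110, 2121, 2127 — 5.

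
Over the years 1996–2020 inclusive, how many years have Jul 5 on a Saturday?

4

Track Jul 5's weekday year by year (advancing +1, or +2 across a Feb 29):
  1996: Fri  1997: Sat (+1) ✓  1998: Sun (+1)  1999: Mon (+1)  2000: Wed (+2)
  2001: Thu (+1)  2002: Fri (+1)  2003: Sat (+1) ✓  2004: Mon (+2)  2005: Tue (+1)
  2006: Wed (+1)  2007: Thu (+1)  2008: Sat (+2) ✓  2009: Sun (+1)  2010: Mon (+1)
  2011: Tue (+1)  2012: Thu (+2)  2013: Fri (+1)  2014: Sat (+1) ✓  2015: Sun (+1)
  2016: Tue (+2)  2017: Wed (+1)  2018: Thu (+1)  2019: Fri (+1)  2020: Sun (+2)
Saturday years: 1997, 2003, 2008, 2014 — 4 in total.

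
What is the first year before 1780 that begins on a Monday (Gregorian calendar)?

1776

Jan 1 advances by 2 weekdays after a leap year and by 1 after a common year.
1780: Jan 1 is Saturday (leap).
1779: Friday
1778: Thursday
1777: Wednesday
1776: Monday (leap)
1776 begins on a Monday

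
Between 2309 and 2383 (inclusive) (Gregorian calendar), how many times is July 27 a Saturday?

Track July 27's weekday year by year (advancing +1, or +2 across a Feb 29):
  2309: Tue  2310: Wed (+1)  2311: Thu (+1)  2312: Sat (+2) ✓  2313: Sun (+1)
  2314: Mon (+1)  2315: Tue (+1)  2316: Thu (+2)  2317: Fri (+1)  2318: Sat (+1) ✓
  2319: Sun (+1)  2320: Tue (+2)  2321: Wed (+1)  2322: Thu (+1)  … (47 more years) …
  2370: Mon (+1)  2371: Tue (+1)  2372: Thu (+2)  2373: Fri (+1)  2374: Sat (+1) ✓
  2375: Sun (+1)  2376: Tue (+2)  2377: Wed (+1)  2378: Thu (+1)  2379: Fri (+1)
  2380: Sun (+2)  2381: Mon (+1)  2382: Tue (+1)  2383: Wed (+1)
Saturday years: 2312, 2318, 2329, 2335, 2340, 2346, 2357, 2363, 2368, 2374 — 10 in total.

10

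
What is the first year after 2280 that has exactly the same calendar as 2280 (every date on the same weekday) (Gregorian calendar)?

Two years share a calendar iff Jan 1 falls on the same weekday and both are leap or both are common. 2280: Jan 1 is Thursday, leap year.
2281: Jan 1 Saturday, common
2282: Jan 1 Sunday, common
2283: Jan 1 Monday, common
2284: Jan 1 Tuesday, leap
2285: Jan 1 Thursday, common
2286: Jan 1 Friday, common
2287: Jan 1 Saturday, common
2288: Jan 1 Sunday, leap
2289: Jan 1 Tuesday, common
2290: Jan 1 Wednesday, common
2291: Jan 1 Thursday, common
2292: Jan 1 Friday, leap
2293: Jan 1 Sunday, common
2294: Jan 1 Monday, common
2295: Jan 1 Tuesday, common
2296: Jan 1 Wednesday, leap
2297: Jan 1 Friday, common
2298: Jan 1 Saturday, common
2299: Jan 1 Sunday, common
2300: Jan 1 Monday, common
2301: Jan 1 Tuesday, common
2302: Jan 1 Wednesday, common
2303: Jan 1 Thursday, common
2304: Jan 1 Friday, leap
2305: Jan 1 Sunday, common
2306: Jan 1 Monday, common
2307: Jan 1 Tuesday, common
2308: Jan 1 Wednesday, leap
2309: Jan 1 Friday, common
2310: Jan 1 Saturday, common
2311: Jan 1 Sunday, common
2312: Jan 1 Monday, leap
2313: Jan 1 Wednesday, common
2314: Jan 1 Thursday, common
2315: Jan 1 Friday, common
2316: Jan 1 Saturday, leap
2317: Jan 1 Monday, common
2318: Jan 1 Tuesday, common
2319: Jan 1 Wednesday, common
2320: Jan 1 Thursday, leap
2320 matches on both conditions.

2320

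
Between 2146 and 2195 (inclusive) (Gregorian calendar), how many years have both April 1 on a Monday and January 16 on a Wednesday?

Check each year's weekday for April 1 and January 16:
  2146: Fri/Sun  2147: Sat/Mon  2148: Mon/Tue  2149: Tue/Thu  2150: Wed/Fri  2151: Thu/Sat  2152: Sat/Sun  2153: Sun/Tue  2154: Mon/Wed ✓  2155: Tue/Thu  2156: Thu/Fri  2157: Fri/Sun  2158: Sat/Mon  2159: Sun/Tue  …(22 more)…  2182: Mon/Wed ✓  2183: Tue/Thu  2184: Thu/Fri  2185: Fri/Sun  2186: Sat/Mon  2187: Sun/Tue  2188: Tue/Wed  2189: Wed/Fri  2190: Thu/Sat  2191: Fri/Sun  2192: Sun/Mon  2193: Mon/Wed ✓  2194: Tue/Thu  2195: Wed/Fri
Both conditions hold in: 2154, 2165, 2171, 2182, 2193 — 5.

5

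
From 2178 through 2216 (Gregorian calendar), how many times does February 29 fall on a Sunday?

1

Leap years in 2178–2216: 9 of them.
Feb 29 weekday advances by 5 (mod 7) from one leap year to the next four years later (or differs when a century non-leap intervenes).
Leap-day weekdays: 2180:Tue 2184:Sun✓ 2188:Fri 2192:Wed 2196:Mon 2204:Wed 2208:Mon 2212:Sat 2216:Thu
Sunday: 2184 → 1.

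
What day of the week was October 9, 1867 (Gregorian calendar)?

January 1, 1867 is a Tuesday.
October 9 is day 282 of the year, i.e. 281 days after Jan 1.
281 mod 7 = 1, so advance 1 weekday from Tuesday: Wednesday.

Wednesday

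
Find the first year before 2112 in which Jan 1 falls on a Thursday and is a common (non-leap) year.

2111

Jan 1 advances by 2 weekdays after a leap year and by 1 after a common year.
2112: Jan 1 is Friday (leap).
2111: Thursday
2111 begins on a Thursday and is a common year.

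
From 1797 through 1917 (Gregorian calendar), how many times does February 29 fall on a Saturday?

5

Leap years in 1797–1917: 28 of them.
Feb 29 weekday advances by 5 (mod 7) from one leap year to the next four years later (or differs when a century non-leap intervenes).
Leap-day weekdays: 1804:Wed 1808:Mon 1812:Sat✓ 1816:Thu 1820:Tue 1824:Sun 1828:Fri 1832:Wed 1836:Mon 1840:Sat✓ 1844:Thu 1848:Tue 1852:Sun 1856:Fri 1860:Wed 1864:Mon 1868:Sat✓ 1872:Thu 1876:Tue 1880:Sun 1884:Fri 1888:Wed 1892:Mon 1896:Sat✓ 1904:Mon 1908:Sat✓ 1912:Thu 1916:Tue
Saturday: 1812, 1840, 1868, 1896, 1908 → 5.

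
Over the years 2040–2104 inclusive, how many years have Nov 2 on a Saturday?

9

Track Nov 2's weekday year by year (advancing +1, or +2 across a Feb 29):
  2040: Fri  2041: Sat (+1) ✓  2042: Sun (+1)  2043: Mon (+1)  2044: Wed (+2)
  2045: Thu (+1)  2046: Fri (+1)  2047: Sat (+1) ✓  2048: Mon (+2)  2049: Tue (+1)
  2050: Wed (+1)  2051: Thu (+1)  2052: Sat (+2) ✓  2053: Sun (+1)  … (37 more years) …
  2091: Fri (+1)  2092: Sun (+2)  2093: Mon (+1)  2094: Tue (+1)  2095: Wed (+1)
  2096: Fri (+2)  2097: Sat (+1) ✓  2098: Sun (+1)  2099: Mon (+1)  2100: Tue (+1)
  2101: Wed (+1)  2102: Thu (+1)  2103: Fri (+1)  2104: Sun (+2)
Saturday years: 2041, 2047, 2052, 2058, 2069, 2075, 2080, 2086, 2097 — 9 in total.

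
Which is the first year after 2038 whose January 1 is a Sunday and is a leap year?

Jan 1 advances by 2 weekdays after a leap year and by 1 after a common year.
2038: Jan 1 is Friday.
2039: Saturday
2040: Sunday (leap)
2040 begins on a Sunday and is a leap year.

2040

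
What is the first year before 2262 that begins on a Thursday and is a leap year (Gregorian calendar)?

Jan 1 advances by 2 weekdays after a leap year and by 1 after a common year.
2262: Jan 1 is Wednesday.
2261: Tuesday
2260: Sunday (leap)
2259: Saturday
2258: Friday
2257: Thursday
2256: Tuesday (leap)
2255: Monday
2254: Sunday
2253: Saturday
2252: Thursday (leap)
2252 begins on a Thursday and is a leap year.

2252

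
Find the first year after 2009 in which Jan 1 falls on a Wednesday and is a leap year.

2020

Jan 1 advances by 2 weekdays after a leap year and by 1 after a common year.
2009: Jan 1 is Thursday.
2010: Friday
2011: Saturday
2012: Sunday (leap)
2013: Tuesday
2014: Wednesday
2015: Thursday
2016: Friday (leap)
2017: Sunday
2018: Monday
2019: Tuesday
2020: Wednesday (leap)
2020 begins on a Wednesday and is a leap year.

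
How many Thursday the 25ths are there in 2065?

Check the 25th of each month of 2065: Jan 25: Sun, Feb 25: Wed, Mar 25: Wed, Apr 25: Sat, May 25: Mon, Jun 25: Thu, Jul 25: Sat, Aug 25: Tue, Sep 25: Fri, Oct 25: Sun, Nov 25: Wed, Dec 25: Fri.
Thursday occurs in June — 1 month.

1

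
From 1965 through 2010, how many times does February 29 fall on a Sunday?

2

Leap years in 1965–2010: 11 of them.
Feb 29 weekday advances by 5 (mod 7) from one leap year to the next four years later (or differs when a century non-leap intervenes).
Leap-day weekdays: 1968:Thu 1972:Tue 1976:Sun✓ 1980:Fri 1984:Wed 1988:Mon 1992:Sat 1996:Thu 2000:Tue 2004:Sun✓ 2008:Fri
Sunday: 1976, 2004 → 2.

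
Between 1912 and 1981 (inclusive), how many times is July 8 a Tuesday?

Track July 8's weekday year by year (advancing +1, or +2 across a Feb 29):
  1912: Mon  1913: Tue (+1) ✓  1914: Wed (+1)  1915: Thu (+1)  1916: Sat (+2)
  1917: Sun (+1)  1918: Mon (+1)  1919: Tue (+1) ✓  1920: Thu (+2)  1921: Fri (+1)
  1922: Sat (+1)  1923: Sun (+1)  1924: Tue (+2) ✓  1925: Wed (+1)  … (42 more years) …
  1968: Mon (+2)  1969: Tue (+1) ✓  1970: Wed (+1)  1971: Thu (+1)  1972: Sat (+2)
  1973: Sun (+1)  1974: Mon (+1)  1975: Tue (+1) ✓  1976: Thu (+2)  1977: Fri (+1)
  1978: Sat (+1)  1979: Sun (+1)  1980: Tue (+2) ✓  1981: Wed (+1)
Tuesday years: 1913, 1919, 1924, 1930, 1941, 1947, 1952, 1958, 1969, 1975, 1980 — 11 in total.

11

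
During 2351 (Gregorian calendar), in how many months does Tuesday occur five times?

4

A month of length L has five Tuesdays iff its first Tuesday is on day ≤ L−28 (so day 1–3 in a 31-day month, 1–2 in a 30-day month, day 1 in a leap February).
Checking each month of 2351: Jan starts Mon (31d) ✓; Feb starts Thu (28d); Mar starts Thu (31d); Apr starts Sun (30d); May starts Tue (31d) ✓; Jun starts Fri (30d); Jul starts Sun (31d) ✓; Aug starts Wed (31d); Sep starts Sat (30d); Oct starts Mon (31d) ✓; Nov starts Thu (30d); Dec starts Sat (31d).
Five-Tuesday months: January, May, July, October → 4.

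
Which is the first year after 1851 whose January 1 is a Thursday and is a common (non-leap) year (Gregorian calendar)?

1857

Jan 1 advances by 2 weekdays after a leap year and by 1 after a common year.
1851: Jan 1 is Wednesday.
1852: Thursday (leap)
1853: Saturday
1854: Sunday
1855: Monday
1856: Tuesday (leap)
1857: Thursday
1857 begins on a Thursday and is a common year.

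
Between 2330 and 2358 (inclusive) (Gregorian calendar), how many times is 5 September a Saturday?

Track 5 September's weekday year by year (advancing +1, or +2 across a Feb 29):
  2330: Fri  2331: Sat (+1) ✓  2332: Mon (+2)  2333: Tue (+1)  2334: Wed (+1)
  2335: Thu (+1)  2336: Sat (+2) ✓  2337: Sun (+1)  2338: Mon (+1)  2339: Tue (+1)
  2340: Thu (+2)  2341: Fri (+1)  2342: Sat (+1) ✓  2343: Sun (+1)  2344: Tue (+2)
  2345: Wed (+1)  2346: Thu (+1)  2347: Fri (+1)  2348: Sun (+2)  2349: Mon (+1)
  2350: Tue (+1)  2351: Wed (+1)  2352: Fri (+2)  2353: Sat (+1) ✓  2354: Sun (+1)
  2355: Mon (+1)  2356: Wed (+2)  2357: Thu (+1)  2358: Fri (+1)
Saturday years: 2331, 2336, 2342, 2353 — 4 in total.

4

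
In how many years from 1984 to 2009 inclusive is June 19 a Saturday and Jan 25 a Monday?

Check each year's weekday for June 19 and Jan 25:
  1984: Tue/Wed  1985: Wed/Fri  1986: Thu/Sat  1987: Fri/Sun  1988: Sun/Mon  1989: Mon/Wed  1990: Tue/Thu  1991: Wed/Fri  1992: Fri/Sat  1993: Sat/Mon ✓  1994: Sun/Tue  1995: Mon/Wed  1996: Wed/Thu  1997: Thu/Sat  1998: Fri/Sun  1999: Sat/Mon ✓  2000: Mon/Tue  2001: Tue/Thu  2002: Wed/Fri  2003: Thu/Sat  2004: Sat/Sun  2005: Sun/Tue  2006: Mon/Wed  2007: Tue/Thu  2008: Thu/Fri  2009: Fri/Sun
Both conditions hold in: 1993, 1999 — 2.

2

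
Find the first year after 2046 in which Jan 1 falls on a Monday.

2052

Jan 1 advances by 2 weekdays after a leap year and by 1 after a common year.
2046: Jan 1 is Monday.
2047: Tuesday
2048: Wednesday (leap)
2049: Friday
2050: Saturday
2051: Sunday
2052: Monday (leap)
2052 begins on a Monday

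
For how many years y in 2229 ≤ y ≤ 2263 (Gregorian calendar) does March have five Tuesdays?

16

March has 31 days; it has five Tuesdays when Tuesday falls among the first (month-length − 28) days — i.e. when March 1 is one of Tuesday/Monday/Sunday.
March 1 by year: 2229:Sun✓ 2230:Mon✓ 2231:Tue✓ 2232:Thu 2233:Fri 2234:Sat 2235:Sun✓ 2236:Tue✓ 2237:Wed 2238:Thu 2239:Fri 2240:Sun✓ 2241:Mon✓ 2242:Tue✓ 2243:Wed …(5 more)… 2249:Thu 2250:Fri 2251:Sat 2252:Mon✓ 2253:Tue✓ 2254:Wed 2255:Thu 2256:Sat 2257:Sun✓ 2258:Mon✓ 2259:Tue✓ 2260:Thu 2261:Fri 2262:Sat 2263:Sun✓
Years with five Tuesdays: 2229, 2230, 2231, 2235, 2236, 2240, 2241, 2242, 2246, 2247, 2252, 2253, 2257, 2258, 2259, 2263 → 16.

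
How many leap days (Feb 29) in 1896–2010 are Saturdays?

Leap years in 1896–2010: 28 of them.
Feb 29 weekday advances by 5 (mod 7) from one leap year to the next four years later (or differs when a century non-leap intervenes).
Leap-day weekdays: 1896:Sat✓ 1904:Mon 1908:Sat✓ 1912:Thu 1916:Tue 1920:Sun 1924:Fri 1928:Wed 1932:Mon 1936:Sat✓ 1940:Thu 1944:Tue 1948:Sun 1952:Fri 1956:Wed 1960:Mon 1964:Sat✓ 1968:Thu 1972:Tue 1976:Sun 1980:Fri 1984:Wed 1988:Mon 1992:Sat✓ 1996:Thu 2000:Tue 2004:Sun 2008:Fri
Saturday: 1896, 1908, 1936, 1964, 1992 → 5.

5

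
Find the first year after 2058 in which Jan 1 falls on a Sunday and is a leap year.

Jan 1 advances by 2 weekdays after a leap year and by 1 after a common year.
2058: Jan 1 is Tuesday.
2059: Wednesday
2060: Thursday (leap)
2061: Saturday
2062: Sunday
2063: Monday
2064: Tuesday (leap)
2065: Thursday
2066: Friday
2067: Saturday
2068: Sunday (leap)
2068 begins on a Sunday and is a leap year.

2068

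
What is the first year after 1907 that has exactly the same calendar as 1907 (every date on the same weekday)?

Two years share a calendar iff Jan 1 falls on the same weekday and both are leap or both are common. 1907: Jan 1 is Tuesday, common year.
1908: Jan 1 Wednesday, leap
1909: Jan 1 Friday, common
1910: Jan 1 Saturday, common
1911: Jan 1 Sunday, common
1912: Jan 1 Monday, leap
1913: Jan 1 Wednesday, common
1914: Jan 1 Thursday, common
1915: Jan 1 Friday, common
1916: Jan 1 Saturday, leap
1917: Jan 1 Monday, common
1918: Jan 1 Tuesday, common
1918 matches on both conditions.

1918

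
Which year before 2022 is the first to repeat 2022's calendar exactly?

2011

Two years share a calendar iff Jan 1 falls on the same weekday and both are leap or both are common. 2022: Jan 1 is Saturday, common year.
2021: Jan 1 Friday, common
2020: Jan 1 Wednesday, leap
2019: Jan 1 Tuesday, common
2018: Jan 1 Monday, common
2017: Jan 1 Sunday, common
2016: Jan 1 Friday, leap
2015: Jan 1 Thursday, common
2014: Jan 1 Wednesday, common
2013: Jan 1 Tuesday, common
2012: Jan 1 Sunday, leap
2011: Jan 1 Saturday, common
2011 matches on both conditions.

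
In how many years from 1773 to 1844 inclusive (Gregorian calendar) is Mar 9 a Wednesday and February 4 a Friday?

Check each year's weekday for Mar 9 and February 4:
  1773: Tue/Thu  1774: Wed/Fri ✓  1775: Thu/Sat  1776: Sat/Sun  1777: Sun/Tue  1778: Mon/Wed  1779: Tue/Thu  1780: Thu/Fri  1781: Fri/Sun  1782: Sat/Mon  1783: Sun/Tue  1784: Tue/Wed  1785: Wed/Fri ✓  1786: Thu/Sat  …(44 more)…  1831: Wed/Fri ✓  1832: Fri/Sat  1833: Sat/Mon  1834: Sun/Tue  1835: Mon/Wed  1836: Wed/Thu  1837: Thu/Sat  1838: Fri/Sun  1839: Sat/Mon  1840: Mon/Tue  1841: Tue/Thu  1842: Wed/Fri ✓  1843: Thu/Sat  1844: Sat/Sun
Both conditions hold in: 1774, 1785, 1791, 1803, 1814, 1825, 1831, 1842 — 8.

8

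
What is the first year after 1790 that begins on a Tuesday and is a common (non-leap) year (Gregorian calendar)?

Jan 1 advances by 2 weekdays after a leap year and by 1 after a common year.
1790: Jan 1 is Friday.
1791: Saturday
1792: Sunday (leap)
1793: Tuesday
1793 begins on a Tuesday and is a common year.

1793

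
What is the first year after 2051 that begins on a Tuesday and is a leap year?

2064

Jan 1 advances by 2 weekdays after a leap year and by 1 after a common year.
2051: Jan 1 is Sunday.
2052: Monday (leap)
2053: Wednesday
2054: Thursday
2055: Friday
2056: Saturday (leap)
2057: Monday
2058: Tuesday
2059: Wednesday
2060: Thursday (leap)
2061: Saturday
2062: Sunday
2063: Monday
2064: Tuesday (leap)
2064 begins on a Tuesday and is a leap year.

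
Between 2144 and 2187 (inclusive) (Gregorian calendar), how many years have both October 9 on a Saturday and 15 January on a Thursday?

Check each year's weekday for October 9 and 15 January:
  2144: Fri/Wed  2145: Sat/Fri  2146: Sun/Sat  2147: Mon/Sun  2148: Wed/Mon  2149: Thu/Wed  2150: Fri/Thu  2151: Sat/Fri  2152: Mon/Sat  2153: Tue/Mon  2154: Wed/Tue  2155: Thu/Wed  2156: Sat/Thu ✓  2157: Sun/Sat  …(16 more)…  2174: Sun/Sat  2175: Mon/Sun  2176: Wed/Mon  2177: Thu/Wed  2178: Fri/Thu  2179: Sat/Fri  2180: Mon/Sat  2181: Tue/Mon  2182: Wed/Tue  2183: Thu/Wed  2184: Sat/Thu ✓  2185: Sun/Sat  2186: Mon/Sun  2187: Tue/Mon
Both conditions hold in: 2156, 2184 — 2.

2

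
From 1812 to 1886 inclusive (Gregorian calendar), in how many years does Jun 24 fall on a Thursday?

12

Track Jun 24's weekday year by year (advancing +1, or +2 across a Feb 29):
  1812: Wed  1813: Thu (+1) ✓  1814: Fri (+1)  1815: Sat (+1)  1816: Mon (+2)
  1817: Tue (+1)  1818: Wed (+1)  1819: Thu (+1) ✓  1820: Sat (+2)  1821: Sun (+1)
  1822: Mon (+1)  1823: Tue (+1)  1824: Thu (+2) ✓  1825: Fri (+1)  … (47 more years) …
  1873: Tue (+1)  1874: Wed (+1)  1875: Thu (+1) ✓  1876: Sat (+2)  1877: Sun (+1)
  1878: Mon (+1)  1879: Tue (+1)  1880: Thu (+2) ✓  1881: Fri (+1)  1882: Sat (+1)
  1883: Sun (+1)  1884: Tue (+2)  1885: Wed (+1)  1886: Thu (+1) ✓
Thursday years: 1813, 1819, 1824, 1830, 1841, 1847, 1852, 1858, 1869, 1875, 1880, 1886 — 12 in total.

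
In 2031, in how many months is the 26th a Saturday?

2

Check the 26th of each month of 2031: Jan 26: Sun, Feb 26: Wed, Mar 26: Wed, Apr 26: Sat, May 26: Mon, Jun 26: Thu, Jul 26: Sat, Aug 26: Tue, Sep 26: Fri, Oct 26: Sun, Nov 26: Wed, Dec 26: Fri.
Saturday occurs in April, July — 2 months.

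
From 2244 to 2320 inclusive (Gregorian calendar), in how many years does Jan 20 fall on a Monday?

Track Jan 20's weekday year by year (advancing +1, or +2 across a Feb 29):
  2244: Sat  2245: Mon (+2) ✓  2246: Tue (+1)  2247: Wed (+1)  2248: Thu (+1)
  2249: Sat (+2)  2250: Sun (+1)  2251: Mon (+1) ✓  2252: Tue (+1)  2253: Thu (+2)
  2254: Fri (+1)  2255: Sat (+1)  2256: Sun (+1)  2257: Tue (+2)  … (49 more years) …
  2307: Sun (+1)  2308: Mon (+1) ✓  2309: Wed (+2)  2310: Thu (+1)  2311: Fri (+1)
  2312: Sat (+1)  2313: Mon (+2) ✓  2314: Tue (+1)  2315: Wed (+1)  2316: Thu (+1)
  2317: Sat (+2)  2318: Sun (+1)  2319: Mon (+1) ✓  2320: Tue (+1)
Monday years: 2245, 2251, 2262, 2268, 2273, 2279, 2290, 2296, 2302, 2308, 2313, 2319 — 12 in total.

12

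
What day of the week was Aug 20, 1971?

Friday

January 1, 1971 is a Friday.
August 20 is day 232 of the year, i.e. 231 days after Jan 1.
231 mod 7 = 0, so advance 0 weekdays from Friday: Friday.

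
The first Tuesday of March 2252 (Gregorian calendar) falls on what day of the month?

March 1, 2252 is a Monday, so the first Tuesday is the 2nd.
The first Tuesday is 2 + 0 = 2.

2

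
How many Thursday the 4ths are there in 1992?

Check the 4th of each month of 1992: Jan 4: Sat, Feb 4: Tue, Mar 4: Wed, Apr 4: Sat, May 4: Mon, Jun 4: Thu, Jul 4: Sat, Aug 4: Tue, Sep 4: Fri, Oct 4: Sun, Nov 4: Wed, Dec 4: Fri.
Thursday occurs in June — 1 month.

1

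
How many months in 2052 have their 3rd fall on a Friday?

1

Check the 3rd of each month of 2052: Jan 3: Wed, Feb 3: Sat, Mar 3: Sun, Apr 3: Wed, May 3: Fri, Jun 3: Mon, Jul 3: Wed, Aug 3: Sat, Sep 3: Tue, Oct 3: Thu, Nov 3: Sun, Dec 3: Tue.
Friday occurs in May — 1 month.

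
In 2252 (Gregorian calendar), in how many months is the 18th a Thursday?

2

Check the 18th of each month of 2252: Jan 18: Sun, Feb 18: Wed, Mar 18: Thu, Apr 18: Sun, May 18: Tue, Jun 18: Fri, Jul 18: Sun, Aug 18: Wed, Sep 18: Sat, Oct 18: Mon, Nov 18: Thu, Dec 18: Sat.
Thursday occurs in March, November — 2 months.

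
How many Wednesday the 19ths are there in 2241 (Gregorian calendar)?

Check the 19th of each month of 2241: Jan 19: Tue, Feb 19: Fri, Mar 19: Fri, Apr 19: Mon, May 19: Wed, Jun 19: Sat, Jul 19: Mon, Aug 19: Thu, Sep 19: Sun, Oct 19: Tue, Nov 19: Fri, Dec 19: Sun.
Wednesday occurs in May — 1 month.

1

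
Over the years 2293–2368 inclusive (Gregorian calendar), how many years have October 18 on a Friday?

Track October 18's weekday year by year (advancing +1, or +2 across a Feb 29):
  2293: Wed  2294: Thu (+1)  2295: Fri (+1) ✓  2296: Sun (+2)  2297: Mon (+1)
  2298: Tue (+1)  2299: Wed (+1)  2300: Thu (+1)  2301: Fri (+1) ✓  2302: Sat (+1)
  2303: Sun (+1)  2304: Tue (+2)  2305: Wed (+1)  2306: Thu (+1)  … (48 more years) …
  2355: Tue (+1)  2356: Thu (+2)  2357: Fri (+1) ✓  2358: Sat (+1)  2359: Sun (+1)
  2360: Tue (+2)  2361: Wed (+1)  2362: Thu (+1)  2363: Fri (+1) ✓  2364: Sun (+2)
  2365: Mon (+1)  2366: Tue (+1)  2367: Wed (+1)  2368: Fri (+2) ✓
Friday years: 2295, 2301, 2307, 2312, 2318, 2329, 2335, 2340, 2346, 2357, 2363, 2368 — 12 in total.

12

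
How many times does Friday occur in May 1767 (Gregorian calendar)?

May 1767 has 31 days and begins on Friday.
The first Friday is May 1.
Fridays fall on 1, 8, 15, 22, 29 — that's 5.

5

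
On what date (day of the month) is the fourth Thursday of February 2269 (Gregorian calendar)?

25

February 1, 2269 is a Monday, so the first Thursday is the 4th.
The fourth Thursday is 4 + 21 = 25.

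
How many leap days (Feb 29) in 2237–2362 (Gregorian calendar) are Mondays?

Leap years in 2237–2362: 30 of them.
Feb 29 weekday advances by 5 (mod 7) from one leap year to the next four years later (or differs when a century non-leap intervenes).
Leap-day weekdays: 2240:Sat 2244:Thu 2248:Tue 2252:Sun 2256:Fri 2260:Wed 2264:Mon✓ 2268:Sat 2272:Thu 2276:Tue 2280:Sun 2284:Fri 2288:Wed …(4 more)… 2312:Thu 2316:Tue 2320:Sun 2324:Fri 2328:Wed 2332:Mon✓ 2336:Sat 2340:Thu 2344:Tue 2348:Sun 2352:Fri 2356:Wed 2360:Mon✓
Monday: 2264, 2292, 2304, 2332, 2360 → 5.

5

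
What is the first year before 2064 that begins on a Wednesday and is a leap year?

Jan 1 advances by 2 weekdays after a leap year and by 1 after a common year.
2064: Jan 1 is Tuesday (leap).
2063: Monday
2062: Sunday
2061: Saturday
2060: Thursday (leap)
2059: Wednesday
2058: Tuesday
2057: Monday
2056: Saturday (leap)
2055: Friday
2054: Thursday
2053: Wednesday
2052: Monday (leap)
2051: Sunday
2050: Saturday
2049: Friday
2048: Wednesday (leap)
2048 begins on a Wednesday and is a leap year.

2048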